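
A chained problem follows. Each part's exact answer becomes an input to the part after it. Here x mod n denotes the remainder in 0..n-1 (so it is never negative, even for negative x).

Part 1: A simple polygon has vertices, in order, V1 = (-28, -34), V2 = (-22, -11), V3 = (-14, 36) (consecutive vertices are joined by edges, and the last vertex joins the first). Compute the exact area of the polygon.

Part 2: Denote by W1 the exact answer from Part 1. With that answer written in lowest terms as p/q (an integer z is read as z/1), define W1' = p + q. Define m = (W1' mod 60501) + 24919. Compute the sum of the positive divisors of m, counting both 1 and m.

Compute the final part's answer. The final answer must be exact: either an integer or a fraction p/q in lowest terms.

40320

Part 1: cross terms: (-28*-11 - -22*-34)=-440, (-22*36 - -14*-11)=-946, (-14*-34 - -28*36)=1484; twice the area = |98| = 98; area = 49; answer 49
Part 2: W1 = 49; threaded value p + q = 50; m = 24969; 24969 = 3 * 7 * 29 * 41; sigma = (1 + 3) * (1 + 7) * (1 + 29) * (1 + 41) = 4 * 8 * 30 * 42 = 40320; answer 40320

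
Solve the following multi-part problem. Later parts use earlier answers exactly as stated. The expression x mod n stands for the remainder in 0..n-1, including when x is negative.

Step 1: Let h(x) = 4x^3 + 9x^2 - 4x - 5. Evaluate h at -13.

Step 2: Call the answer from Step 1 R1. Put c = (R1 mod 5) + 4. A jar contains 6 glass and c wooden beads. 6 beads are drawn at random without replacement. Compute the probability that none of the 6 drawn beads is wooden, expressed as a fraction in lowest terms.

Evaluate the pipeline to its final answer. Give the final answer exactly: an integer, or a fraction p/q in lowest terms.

1/210

Step 1: 4*(-13)^3 + 9*(-13)^2 - 4*(-13)^1 - 5 = (-8788) + (1521) + (52) + (-5) = -7220; answer -7220
Step 2: R1 = -7220; c = 4; total draws C(10,6) = 210; favorable C(6,6) = 1; P = 1/210; answer 1/210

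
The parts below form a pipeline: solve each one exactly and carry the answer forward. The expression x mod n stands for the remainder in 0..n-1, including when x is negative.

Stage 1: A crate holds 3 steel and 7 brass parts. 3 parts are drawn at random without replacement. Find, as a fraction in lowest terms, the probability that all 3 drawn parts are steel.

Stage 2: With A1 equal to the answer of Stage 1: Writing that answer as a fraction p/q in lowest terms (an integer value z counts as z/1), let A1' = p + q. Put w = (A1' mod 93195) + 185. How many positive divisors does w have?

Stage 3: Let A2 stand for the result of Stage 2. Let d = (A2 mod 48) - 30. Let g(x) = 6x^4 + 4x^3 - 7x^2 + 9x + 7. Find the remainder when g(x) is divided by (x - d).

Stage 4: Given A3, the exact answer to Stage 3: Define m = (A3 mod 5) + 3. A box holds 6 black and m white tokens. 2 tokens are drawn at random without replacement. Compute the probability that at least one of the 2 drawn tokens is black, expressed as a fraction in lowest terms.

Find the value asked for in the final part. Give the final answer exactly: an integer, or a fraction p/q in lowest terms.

11/12

Stage 1: total draws C(10,3) = 120; favorable C(3,3) = 1; P = 1/120; answer 1/120
Stage 2: A1 = 1/120; threaded value p + q = 121; w = 306; 306 = 2 * 3^2 * 17; number of divisors = (1+1) * (2+1) * (1+1) = 12; answer 12
Stage 3: A2 = 12; d = -18; remainder = value at the root: 6*(-18)^4 + 4*(-18)^3 - 7*(-18)^2 + 9*(-18)^1 + 7 = (629856) + (-23328) + (-2268) + (-162) + (7) = 604105; answer 604105
Stage 4: A3 = 604105; m = 3; total draws C(9,2) = 36; complement C(3,2) = 3; favorable 36 - 3 = 33; P = 11/12; answer 11/12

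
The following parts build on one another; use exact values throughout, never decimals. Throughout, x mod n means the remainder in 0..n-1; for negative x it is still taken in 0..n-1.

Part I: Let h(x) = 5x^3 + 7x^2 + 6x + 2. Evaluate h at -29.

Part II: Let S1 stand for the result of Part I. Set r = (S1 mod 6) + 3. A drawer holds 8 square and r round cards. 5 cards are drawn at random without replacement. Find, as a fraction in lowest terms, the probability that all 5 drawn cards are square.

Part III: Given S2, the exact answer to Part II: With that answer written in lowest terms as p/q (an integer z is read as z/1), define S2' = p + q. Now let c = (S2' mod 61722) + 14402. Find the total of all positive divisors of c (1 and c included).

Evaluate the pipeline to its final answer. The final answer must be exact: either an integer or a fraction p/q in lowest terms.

19584

Part I: 5*(-29)^3 + 7*(-29)^2 + 6*(-29)^1 + 2 = (-121945) + (5887) + (-174) + (2) = -116230; answer -116230
Part II: S1 = -116230; r = 5; total draws C(13,5) = 1287; favorable C(8,5) = 56; P = 56/1287; answer 56/1287
Part III: S2 = 56/1287; threaded value p + q = 1343; c = 15745; 15745 = 5 * 47 * 67; sigma = (1 + 5) * (1 + 47) * (1 + 67) = 6 * 48 * 68 = 19584; answer 19584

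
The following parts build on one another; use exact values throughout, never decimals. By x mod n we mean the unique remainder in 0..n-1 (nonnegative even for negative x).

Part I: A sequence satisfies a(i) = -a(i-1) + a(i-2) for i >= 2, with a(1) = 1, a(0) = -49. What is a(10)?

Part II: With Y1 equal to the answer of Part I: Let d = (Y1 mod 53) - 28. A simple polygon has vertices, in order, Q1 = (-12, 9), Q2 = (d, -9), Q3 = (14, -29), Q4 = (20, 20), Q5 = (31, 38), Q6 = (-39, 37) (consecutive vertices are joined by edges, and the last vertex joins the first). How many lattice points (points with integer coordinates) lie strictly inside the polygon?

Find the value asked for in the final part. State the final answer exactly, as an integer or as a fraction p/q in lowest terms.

1973

Part I: a(2) = -1*(1) + 1*(-49) = -50; iterating: a(2)=-50, a(3)=51, a(4)=-101, a(5)=152, a(6)=-253, a(7)=405, a(8)=-658, a(9)=1063, a(10)=-1721; answer -1721
Part II: Y1 = -1721; d = 0; cross terms: (-12*-9 - 0*9)=108, (0*-29 - 14*-9)=126, (14*20 - 20*-29)=860, (20*38 - 31*20)=140, (31*37 - -39*38)=2629, (-39*9 - -12*37)=93; twice the area = |3956| = 3956; area = 1978; boundary points = 6 + 2 + 1 + 1 + 1 + 1 = 12; strictly interior points = area - boundary/2 + 1 = 1973; answer 1973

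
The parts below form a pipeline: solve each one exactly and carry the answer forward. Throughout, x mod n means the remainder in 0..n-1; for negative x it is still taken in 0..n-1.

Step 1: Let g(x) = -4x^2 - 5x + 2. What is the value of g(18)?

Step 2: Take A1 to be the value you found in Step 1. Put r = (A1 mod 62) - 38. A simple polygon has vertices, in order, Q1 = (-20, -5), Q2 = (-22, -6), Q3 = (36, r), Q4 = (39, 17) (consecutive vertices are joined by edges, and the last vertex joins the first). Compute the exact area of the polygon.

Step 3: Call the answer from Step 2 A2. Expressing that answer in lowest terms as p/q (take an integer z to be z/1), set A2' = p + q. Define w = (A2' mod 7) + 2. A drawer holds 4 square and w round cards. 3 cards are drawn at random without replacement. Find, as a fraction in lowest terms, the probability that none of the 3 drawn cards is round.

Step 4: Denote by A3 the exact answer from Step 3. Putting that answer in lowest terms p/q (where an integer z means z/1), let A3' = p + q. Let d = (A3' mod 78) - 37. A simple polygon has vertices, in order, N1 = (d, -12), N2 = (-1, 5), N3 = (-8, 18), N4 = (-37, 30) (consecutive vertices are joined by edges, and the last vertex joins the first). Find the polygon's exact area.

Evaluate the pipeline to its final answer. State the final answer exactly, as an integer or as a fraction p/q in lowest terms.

Step 1: -4*(18)^2 - 5*(18)^1 + 2 = (-1296) + (-90) + (2) = -1384; answer -1384
Step 2: A1 = -1384; r = 4; cross terms: (-20*-6 - -22*-5)=10, (-22*4 - 36*-6)=128, (36*17 - 39*4)=456, (39*-5 - -20*17)=145; twice the area = |739| = 739; area = 739/2; answer 739/2
Step 3: A2 = 739/2; threaded value p + q = 741; w = 8; total draws C(12,3) = 220; favorable C(4,3) = 4; P = 1/55; answer 1/55
Step 4: A3 = 1/55; threaded value p + q = 56; d = 19; cross terms: (19*5 - -1*-12)=83, (-1*18 - -8*5)=22, (-8*30 - -37*18)=426, (-37*-12 - 19*30)=-126; twice the area = |405| = 405; area = 405/2; answer 405/2

405/2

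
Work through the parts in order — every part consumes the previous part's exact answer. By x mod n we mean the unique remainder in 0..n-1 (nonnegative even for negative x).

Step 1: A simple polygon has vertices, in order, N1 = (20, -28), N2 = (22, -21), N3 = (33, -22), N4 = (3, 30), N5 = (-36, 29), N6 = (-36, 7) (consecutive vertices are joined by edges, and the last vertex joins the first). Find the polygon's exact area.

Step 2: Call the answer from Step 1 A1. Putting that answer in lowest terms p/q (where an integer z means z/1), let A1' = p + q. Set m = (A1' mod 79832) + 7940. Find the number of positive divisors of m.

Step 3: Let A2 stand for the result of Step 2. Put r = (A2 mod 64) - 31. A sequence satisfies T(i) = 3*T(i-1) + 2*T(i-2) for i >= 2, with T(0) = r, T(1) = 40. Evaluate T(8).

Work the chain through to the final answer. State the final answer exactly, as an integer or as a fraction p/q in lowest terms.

Step 1: cross terms: (20*-21 - 22*-28)=196, (22*-22 - 33*-21)=209, (33*30 - 3*-22)=1056, (3*29 - -36*30)=1167, (-36*7 - -36*29)=792, (-36*-28 - 20*7)=868; twice the area = |4288| = 4288; area = 2144; answer 2144
Step 2: A1 = 2144; threaded value p + q = 2145; m = 10085; 10085 = 5 * 2017; number of divisors = (1+1) * (1+1) = 4; answer 4
Step 3: A2 = 4; r = -27; T(2) = 3*(40) + 2*(-27) = 66; iterating: T(2)=66, T(3)=278, T(4)=966, T(5)=3454, T(6)=12294, T(7)=43790, T(8)=155958; answer 155958

155958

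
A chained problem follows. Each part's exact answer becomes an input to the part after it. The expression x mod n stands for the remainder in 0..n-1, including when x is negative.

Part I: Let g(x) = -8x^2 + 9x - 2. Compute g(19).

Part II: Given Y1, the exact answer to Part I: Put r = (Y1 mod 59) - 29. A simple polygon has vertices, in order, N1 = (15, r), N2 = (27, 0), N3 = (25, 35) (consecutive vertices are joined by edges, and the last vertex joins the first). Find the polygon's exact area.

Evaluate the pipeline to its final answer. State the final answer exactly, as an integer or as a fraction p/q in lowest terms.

Part I: -8*(19)^2 + 9*(19)^1 - 2 = (-2888) + (171) + (-2) = -2719; answer -2719
Part II: Y1 = -2719; r = 25; cross terms: (15*0 - 27*25)=-675, (27*35 - 25*0)=945, (25*25 - 15*35)=100; twice the area = |370| = 370; area = 185; answer 185

185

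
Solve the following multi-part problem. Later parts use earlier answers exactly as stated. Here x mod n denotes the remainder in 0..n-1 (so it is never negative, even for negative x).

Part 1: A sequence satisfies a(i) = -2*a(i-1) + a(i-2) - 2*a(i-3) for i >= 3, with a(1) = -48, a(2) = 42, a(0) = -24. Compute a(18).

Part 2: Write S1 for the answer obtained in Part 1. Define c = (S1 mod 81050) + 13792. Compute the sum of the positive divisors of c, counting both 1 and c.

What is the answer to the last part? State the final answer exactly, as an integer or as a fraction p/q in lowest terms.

Part 1: a(3) = -2*(42) + 1*(-48) - 2*(-24) = -84; iterating: a(3)=-84, a(4)=306, a(5)=-780, a(6)=2034, a(7)=-5460, a(8)=14514, a(9)=-38556, a(10)=102546, a(11)=-272676, a(12)=725010, a(13)=-1927788, a(14)=5125938, a(15)=-13629684, a(16)=36240882, a(17)=-96363324, a(18)=256226898; answer 256226898
Part 2: S1 = 256226898; c = 41640; 41640 = 2^3 * 3 * 5 * 347; sigma = (1 + 2 + 4 + 8) * (1 + 3) * (1 + 5) * (1 + 347) = 15 * 4 * 6 * 348 = 125280; answer 125280

125280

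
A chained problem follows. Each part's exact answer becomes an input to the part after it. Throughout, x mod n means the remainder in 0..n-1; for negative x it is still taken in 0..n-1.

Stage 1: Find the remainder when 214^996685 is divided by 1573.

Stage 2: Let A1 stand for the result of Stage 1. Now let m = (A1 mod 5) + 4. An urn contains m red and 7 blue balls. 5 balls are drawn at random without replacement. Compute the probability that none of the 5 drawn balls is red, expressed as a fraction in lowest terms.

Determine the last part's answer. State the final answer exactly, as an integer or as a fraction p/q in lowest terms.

1/22

Stage 1: squarings mod 1573: 214^1=214, 214^2=179, 214^4=581, 214^8=939, 214^16=841, 214^32=1004, 214^64=1296, 214^128=1225, 214^256=1556, 214^512=289, 214^1024=152, 214^2048=1082, 214^4096=412, 214^8192=1433, 214^16384=724, 214^32768=367, 214^65536=984, 214^131072=861, 214^262144=438, 214^524288=1511; 214^996685 = 214^1 * 214^4 * 214^8 * 214^64 * 214^256 * 214^1024 * 214^4096 * 214^8192 * 214^65536 * 214^131072 * 214^262144 * 214^524288 = 760 (mod 1573); answer 760
Stage 2: A1 = 760; m = 4; total draws C(11,5) = 462; favorable C(7,5) = 21; P = 1/22; answer 1/22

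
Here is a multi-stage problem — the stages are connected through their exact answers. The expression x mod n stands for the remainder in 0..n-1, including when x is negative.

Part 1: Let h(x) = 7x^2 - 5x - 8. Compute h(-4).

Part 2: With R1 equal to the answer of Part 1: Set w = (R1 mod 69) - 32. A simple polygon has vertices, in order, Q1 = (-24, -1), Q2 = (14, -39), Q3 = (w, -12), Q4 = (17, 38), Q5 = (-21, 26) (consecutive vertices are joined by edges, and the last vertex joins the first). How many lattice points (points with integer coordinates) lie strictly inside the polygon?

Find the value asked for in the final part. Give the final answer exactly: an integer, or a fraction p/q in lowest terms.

Part 1: 7*(-4)^2 - 5*(-4)^1 - 8 = (112) + (20) + (-8) = 124; answer 124
Part 2: R1 = 124; w = 23; cross terms: (-24*-39 - 14*-1)=950, (14*-12 - 23*-39)=729, (23*38 - 17*-12)=1078, (17*26 - -21*38)=1240, (-21*-1 - -24*26)=645; twice the area = |4642| = 4642; area = 2321; boundary points = 38 + 9 + 2 + 2 + 3 = 54; strictly interior points = area - boundary/2 + 1 = 2295; answer 2295

2295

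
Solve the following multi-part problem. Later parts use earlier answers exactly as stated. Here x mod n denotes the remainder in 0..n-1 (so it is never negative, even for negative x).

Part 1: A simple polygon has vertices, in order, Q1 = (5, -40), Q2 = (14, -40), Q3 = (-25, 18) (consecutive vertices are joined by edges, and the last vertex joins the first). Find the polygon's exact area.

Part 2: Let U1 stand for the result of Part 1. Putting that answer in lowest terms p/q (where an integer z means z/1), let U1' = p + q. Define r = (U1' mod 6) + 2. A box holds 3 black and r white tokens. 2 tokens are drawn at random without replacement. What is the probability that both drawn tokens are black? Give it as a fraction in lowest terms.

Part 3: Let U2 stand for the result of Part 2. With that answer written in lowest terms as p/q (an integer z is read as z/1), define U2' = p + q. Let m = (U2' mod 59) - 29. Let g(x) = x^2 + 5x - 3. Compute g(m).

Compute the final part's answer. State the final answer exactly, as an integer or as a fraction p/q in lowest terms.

Part 1: cross terms: (5*-40 - 14*-40)=360, (14*18 - -25*-40)=-748, (-25*-40 - 5*18)=910; twice the area = |522| = 522; area = 261; answer 261
Part 2: U1 = 261; threaded value p + q = 262; r = 6; total draws C(9,2) = 36; favorable C(3,2) = 3; P = 1/12; answer 1/12
Part 3: U2 = 1/12; threaded value p + q = 13; m = -16; 1*(-16)^2 + 5*(-16)^1 - 3 = (256) + (-80) + (-3) = 173; answer 173

173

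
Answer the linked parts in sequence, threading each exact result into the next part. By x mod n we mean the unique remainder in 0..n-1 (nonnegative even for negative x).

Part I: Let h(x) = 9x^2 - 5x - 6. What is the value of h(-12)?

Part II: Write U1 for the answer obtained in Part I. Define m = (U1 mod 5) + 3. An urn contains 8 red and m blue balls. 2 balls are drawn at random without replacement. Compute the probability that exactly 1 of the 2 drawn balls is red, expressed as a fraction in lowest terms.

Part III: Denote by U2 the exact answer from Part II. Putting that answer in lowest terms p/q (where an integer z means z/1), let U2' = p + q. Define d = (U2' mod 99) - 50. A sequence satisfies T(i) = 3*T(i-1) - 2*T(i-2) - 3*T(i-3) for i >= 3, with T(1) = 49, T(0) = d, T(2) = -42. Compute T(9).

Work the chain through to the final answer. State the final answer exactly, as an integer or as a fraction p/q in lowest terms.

26896

Part I: 9*(-12)^2 - 5*(-12)^1 - 6 = (1296) + (60) + (-6) = 1350; answer 1350
Part II: U1 = 1350; m = 3; total draws C(11,2) = 55; favorable C(8,1)*C(3,1) = 24; P = 24/55; answer 24/55
Part III: U2 = 24/55; threaded value p + q = 79; d = 29; T(3) = 3*(-42) - 2*(49) - 3*(29) = -311; iterating: T(3)=-311, T(4)=-996, T(5)=-2240, T(6)=-3795, T(7)=-3917, T(8)=2559, T(9)=26896; answer 26896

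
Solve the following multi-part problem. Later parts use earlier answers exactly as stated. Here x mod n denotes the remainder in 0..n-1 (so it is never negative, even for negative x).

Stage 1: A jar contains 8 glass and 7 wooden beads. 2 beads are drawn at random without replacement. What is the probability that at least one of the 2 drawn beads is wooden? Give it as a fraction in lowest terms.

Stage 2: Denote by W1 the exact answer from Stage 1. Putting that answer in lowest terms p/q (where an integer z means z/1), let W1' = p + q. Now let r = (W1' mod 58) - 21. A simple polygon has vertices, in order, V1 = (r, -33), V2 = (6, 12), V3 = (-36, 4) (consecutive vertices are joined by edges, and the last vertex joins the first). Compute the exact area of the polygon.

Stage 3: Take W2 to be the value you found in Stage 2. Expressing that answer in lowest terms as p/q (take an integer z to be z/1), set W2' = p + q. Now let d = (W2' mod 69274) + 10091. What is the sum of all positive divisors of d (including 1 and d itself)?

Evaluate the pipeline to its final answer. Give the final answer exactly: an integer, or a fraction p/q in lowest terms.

12960

Stage 1: total draws C(15,2) = 105; complement C(8,2) = 28; favorable 105 - 28 = 77; P = 11/15; answer 11/15
Stage 2: W1 = 11/15; threaded value p + q = 26; r = 5; cross terms: (5*12 - 6*-33)=258, (6*4 - -36*12)=456, (-36*-33 - 5*4)=1168; twice the area = |1882| = 1882; area = 941; answer 941
Stage 3: W2 = 941; threaded value p + q = 942; d = 11033; 11033 = 11 * 17 * 59; sigma = (1 + 11) * (1 + 17) * (1 + 59) = 12 * 18 * 60 = 12960; answer 12960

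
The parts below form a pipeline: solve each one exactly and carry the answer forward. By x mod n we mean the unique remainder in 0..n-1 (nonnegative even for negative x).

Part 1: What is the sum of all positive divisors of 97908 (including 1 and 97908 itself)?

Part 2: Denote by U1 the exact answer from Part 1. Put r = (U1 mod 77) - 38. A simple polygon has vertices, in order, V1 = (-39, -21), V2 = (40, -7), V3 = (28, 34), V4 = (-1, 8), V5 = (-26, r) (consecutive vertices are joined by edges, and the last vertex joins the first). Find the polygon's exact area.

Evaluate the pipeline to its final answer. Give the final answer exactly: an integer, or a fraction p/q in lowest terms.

Part 1: 97908 = 2^2 * 3 * 41 * 199; sigma = (1 + 2 + 4) * (1 + 3) * (1 + 41) * (1 + 199) = 7 * 4 * 42 * 200 = 235200; answer 235200
Part 2: U1 = 235200; r = 4; cross terms: (-39*-7 - 40*-21)=1113, (40*34 - 28*-7)=1556, (28*8 - -1*34)=258, (-1*4 - -26*8)=204, (-26*-21 - -39*4)=702; twice the area = |3833| = 3833; area = 3833/2; answer 3833/2

3833/2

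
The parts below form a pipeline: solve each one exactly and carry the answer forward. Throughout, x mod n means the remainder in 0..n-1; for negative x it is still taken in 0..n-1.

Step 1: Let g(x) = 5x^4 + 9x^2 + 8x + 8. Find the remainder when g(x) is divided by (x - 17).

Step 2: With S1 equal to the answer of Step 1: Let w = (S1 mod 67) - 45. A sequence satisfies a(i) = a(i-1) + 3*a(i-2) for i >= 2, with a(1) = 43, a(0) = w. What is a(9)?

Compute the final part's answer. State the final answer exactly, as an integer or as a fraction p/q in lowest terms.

30958

Step 1: remainder = value at the root: 5*(17)^4 + 9*(17)^2 + 8*(17)^1 + 8 = (417605) + (2601) + (136) + (8) = 420350; answer 420350
Step 2: S1 = 420350; w = 14; a(2) = 1*(43) + 3*(14) = 85; iterating: a(2)=85, a(3)=214, a(4)=469, a(5)=1111, a(6)=2518, a(7)=5851, a(8)=13405, a(9)=30958; answer 30958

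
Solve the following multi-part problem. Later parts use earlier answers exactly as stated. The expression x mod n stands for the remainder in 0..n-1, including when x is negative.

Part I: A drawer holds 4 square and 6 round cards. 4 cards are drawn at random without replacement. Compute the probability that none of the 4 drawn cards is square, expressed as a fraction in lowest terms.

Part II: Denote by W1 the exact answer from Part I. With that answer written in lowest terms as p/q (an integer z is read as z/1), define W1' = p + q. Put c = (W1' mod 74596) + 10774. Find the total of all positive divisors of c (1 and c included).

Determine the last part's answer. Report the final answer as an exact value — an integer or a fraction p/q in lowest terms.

10790

Part I: total draws C(10,4) = 210; favorable C(6,4) = 15; P = 1/14; answer 1/14
Part II: W1 = 1/14; threaded value p + q = 15; c = 10789; 10789 is prime, so its only divisors are 1 and 10789; sigma = 1 + 10789 = 10790; answer 10790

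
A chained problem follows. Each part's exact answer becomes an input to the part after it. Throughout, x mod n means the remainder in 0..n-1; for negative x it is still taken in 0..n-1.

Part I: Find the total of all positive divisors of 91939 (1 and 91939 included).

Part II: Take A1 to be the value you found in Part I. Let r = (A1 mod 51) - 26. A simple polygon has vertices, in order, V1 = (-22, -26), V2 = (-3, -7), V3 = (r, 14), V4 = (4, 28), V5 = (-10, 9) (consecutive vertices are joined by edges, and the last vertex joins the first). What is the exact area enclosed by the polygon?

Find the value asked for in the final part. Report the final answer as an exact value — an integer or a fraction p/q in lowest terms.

Part I: 91939 is prime, so its only divisors are 1 and 91939; sigma = 1 + 91939 = 91940; answer 91940
Part II: A1 = 91940; r = 12; cross terms: (-22*-7 - -3*-26)=76, (-3*14 - 12*-7)=42, (12*28 - 4*14)=280, (4*9 - -10*28)=316, (-10*-26 - -22*9)=458; twice the area = |1172| = 1172; area = 586; answer 586

586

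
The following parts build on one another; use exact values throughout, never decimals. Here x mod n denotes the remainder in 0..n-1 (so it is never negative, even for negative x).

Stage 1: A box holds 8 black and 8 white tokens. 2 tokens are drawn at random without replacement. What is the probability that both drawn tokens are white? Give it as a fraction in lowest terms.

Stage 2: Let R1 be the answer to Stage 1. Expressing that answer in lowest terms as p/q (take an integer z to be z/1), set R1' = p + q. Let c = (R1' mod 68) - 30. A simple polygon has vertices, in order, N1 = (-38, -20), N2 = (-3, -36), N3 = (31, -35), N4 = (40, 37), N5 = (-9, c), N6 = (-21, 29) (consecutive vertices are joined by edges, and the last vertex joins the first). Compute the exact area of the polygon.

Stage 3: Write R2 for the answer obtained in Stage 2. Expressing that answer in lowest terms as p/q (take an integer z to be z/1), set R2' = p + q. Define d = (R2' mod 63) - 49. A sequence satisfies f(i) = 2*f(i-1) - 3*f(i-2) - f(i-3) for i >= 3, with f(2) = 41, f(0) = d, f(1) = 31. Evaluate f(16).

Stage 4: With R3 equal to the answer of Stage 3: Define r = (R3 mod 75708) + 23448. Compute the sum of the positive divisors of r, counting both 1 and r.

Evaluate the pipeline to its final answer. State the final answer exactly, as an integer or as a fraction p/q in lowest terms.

Stage 1: total draws C(16,2) = 120; favorable C(8,2) = 28; P = 7/30; answer 7/30
Stage 2: R1 = 7/30; threaded value p + q = 37; c = 7; cross terms: (-38*-36 - -3*-20)=1308, (-3*-35 - 31*-36)=1221, (31*37 - 40*-35)=2547, (40*7 - -9*37)=613, (-9*29 - -21*7)=-114, (-21*-20 - -38*29)=1522; twice the area = |7097| = 7097; area = 7097/2; answer 7097/2
Stage 3: R2 = 7097/2; threaded value p + q = 7099; d = -6; f(3) = 2*(41) - 3*(31) - 1*(-6) = -5; iterating: f(3)=-5, f(4)=-164, f(5)=-354, f(6)=-211, f(7)=804, f(8)=2595, f(9)=2989, f(10)=-2611, f(11)=-16784, f(12)=-28724, f(13)=-4485, f(14)=93986, f(15)=230151, f(16)=182829; answer 182829
Stage 4: R3 = 182829; r = 54861; 54861 = 3 * 18287; sigma = (1 + 3) * (1 + 18287) = 4 * 18288 = 73152; answer 73152

73152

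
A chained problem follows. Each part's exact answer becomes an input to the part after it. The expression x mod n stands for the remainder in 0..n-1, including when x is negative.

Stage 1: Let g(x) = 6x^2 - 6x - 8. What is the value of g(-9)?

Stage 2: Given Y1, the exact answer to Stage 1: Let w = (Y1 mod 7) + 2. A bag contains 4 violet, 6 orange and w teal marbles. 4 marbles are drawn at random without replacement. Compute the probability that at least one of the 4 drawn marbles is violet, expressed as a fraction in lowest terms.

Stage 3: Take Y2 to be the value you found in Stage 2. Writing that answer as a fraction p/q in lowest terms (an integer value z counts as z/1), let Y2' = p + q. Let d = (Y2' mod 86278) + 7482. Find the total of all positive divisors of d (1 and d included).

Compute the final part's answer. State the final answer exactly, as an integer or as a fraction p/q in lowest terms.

11502

Stage 1: 6*(-9)^2 - 6*(-9)^1 - 8 = (486) + (54) + (-8) = 532; answer 532
Stage 2: Y1 = 532; w = 2; total draws C(12,4) = 495; complement C(8,4) = 70; favorable 495 - 70 = 425; P = 85/99; answer 85/99
Stage 3: Y2 = 85/99; threaded value p + q = 184; d = 7666; 7666 = 2 * 3833; sigma = (1 + 2) * (1 + 3833) = 3 * 3834 = 11502; answer 11502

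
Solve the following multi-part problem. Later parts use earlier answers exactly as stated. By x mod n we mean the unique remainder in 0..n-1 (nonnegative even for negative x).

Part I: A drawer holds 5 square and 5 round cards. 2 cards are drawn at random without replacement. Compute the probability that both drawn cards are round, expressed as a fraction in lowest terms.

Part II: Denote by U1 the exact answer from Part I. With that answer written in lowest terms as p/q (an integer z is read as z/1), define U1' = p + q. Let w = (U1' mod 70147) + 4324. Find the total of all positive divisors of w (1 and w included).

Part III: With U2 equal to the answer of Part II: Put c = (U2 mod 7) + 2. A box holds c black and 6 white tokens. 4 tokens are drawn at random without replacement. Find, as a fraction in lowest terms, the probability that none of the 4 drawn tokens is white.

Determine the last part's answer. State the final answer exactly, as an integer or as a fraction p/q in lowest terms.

Part I: total draws C(10,2) = 45; favorable C(5,2) = 10; P = 2/9; answer 2/9
Part II: U1 = 2/9; threaded value p + q = 11; w = 4335; 4335 = 3 * 5 * 17^2; sigma = (1 + 3) * (1 + 5) * (1 + 17 + 289) = 4 * 6 * 307 = 7368; answer 7368
Part III: U2 = 7368; c = 6; total draws C(12,4) = 495; favorable C(6,4) = 15; P = 1/33; answer 1/33

1/33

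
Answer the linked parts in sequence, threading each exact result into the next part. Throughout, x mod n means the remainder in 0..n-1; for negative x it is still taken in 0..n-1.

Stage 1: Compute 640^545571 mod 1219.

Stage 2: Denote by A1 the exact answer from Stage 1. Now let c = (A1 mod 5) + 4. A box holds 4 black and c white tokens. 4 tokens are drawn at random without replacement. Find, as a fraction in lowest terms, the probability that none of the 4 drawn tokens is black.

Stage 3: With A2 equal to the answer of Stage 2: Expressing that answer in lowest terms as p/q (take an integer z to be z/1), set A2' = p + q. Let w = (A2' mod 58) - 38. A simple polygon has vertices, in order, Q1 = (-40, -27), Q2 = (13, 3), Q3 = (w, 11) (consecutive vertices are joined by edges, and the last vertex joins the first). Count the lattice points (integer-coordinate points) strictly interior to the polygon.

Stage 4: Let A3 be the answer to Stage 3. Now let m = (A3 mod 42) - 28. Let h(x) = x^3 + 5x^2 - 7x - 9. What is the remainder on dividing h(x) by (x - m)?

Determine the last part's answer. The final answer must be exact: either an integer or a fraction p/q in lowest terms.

767

Stage 1: squarings mod 1219: 640^1=640, 640^2=16, 640^4=256, 640^8=929, 640^16=1208, 640^32=121, 640^64=13, 640^128=169, 640^256=524, 640^512=301, 640^1024=395, 640^2048=1212, 640^4096=49, 640^8192=1182, 640^16384=150, 640^32768=558, 640^65536=519, 640^131072=1181, 640^262144=225, 640^524288=646; 640^545571 = 640^1 * 640^2 * 640^32 * 640^256 * 640^512 * 640^4096 * 640^16384 * 640^524288 = 158 (mod 1219); answer 158
Stage 2: A1 = 158; c = 7; total draws C(11,4) = 330; favorable C(7,4) = 35; P = 7/66; answer 7/66
Stage 3: A2 = 7/66; threaded value p + q = 73; w = -23; cross terms: (-40*3 - 13*-27)=231, (13*11 - -23*3)=212, (-23*-27 - -40*11)=1061; twice the area = |1504| = 1504; area = 752; boundary points = 1 + 4 + 1 = 6; strictly interior points = area - boundary/2 + 1 = 750; answer 750
Stage 4: A3 = 750; m = 8; remainder = value at the root: 1*(8)^3 + 5*(8)^2 - 7*(8)^1 - 9 = (512) + (320) + (-56) + (-9) = 767; answer 767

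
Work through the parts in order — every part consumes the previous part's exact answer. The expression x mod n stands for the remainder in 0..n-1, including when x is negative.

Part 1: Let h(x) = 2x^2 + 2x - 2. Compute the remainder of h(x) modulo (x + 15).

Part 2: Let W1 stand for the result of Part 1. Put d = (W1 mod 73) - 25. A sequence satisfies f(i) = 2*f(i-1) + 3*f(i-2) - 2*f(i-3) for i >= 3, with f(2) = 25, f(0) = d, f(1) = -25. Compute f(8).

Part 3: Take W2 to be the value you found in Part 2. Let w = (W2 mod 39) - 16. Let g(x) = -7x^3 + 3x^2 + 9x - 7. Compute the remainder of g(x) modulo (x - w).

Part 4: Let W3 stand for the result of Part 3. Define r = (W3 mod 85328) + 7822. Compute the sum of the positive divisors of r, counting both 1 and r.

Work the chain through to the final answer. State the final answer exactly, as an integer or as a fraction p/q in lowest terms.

103488

Part 1: remainder = value at the root: 2*(-15)^2 + 2*(-15)^1 - 2 = (450) + (-30) + (-2) = 418; answer 418
Part 2: W1 = 418; d = 28; f(3) = 2*(25) + 3*(-25) - 2*(28) = -81; iterating: f(3)=-81, f(4)=-37, f(5)=-367, f(6)=-683, f(7)=-2393, f(8)=-6101; answer -6101
Part 3: W2 = -6101; w = 6; remainder = value at the root: -7*(6)^3 + 3*(6)^2 + 9*(6)^1 - 7 = (-1512) + (108) + (54) + (-7) = -1357; answer -1357
Part 4: W3 = -1357; r = 91793; 91793 = 13 * 23 * 307; sigma = (1 + 13) * (1 + 23) * (1 + 307) = 14 * 24 * 308 = 103488; answer 103488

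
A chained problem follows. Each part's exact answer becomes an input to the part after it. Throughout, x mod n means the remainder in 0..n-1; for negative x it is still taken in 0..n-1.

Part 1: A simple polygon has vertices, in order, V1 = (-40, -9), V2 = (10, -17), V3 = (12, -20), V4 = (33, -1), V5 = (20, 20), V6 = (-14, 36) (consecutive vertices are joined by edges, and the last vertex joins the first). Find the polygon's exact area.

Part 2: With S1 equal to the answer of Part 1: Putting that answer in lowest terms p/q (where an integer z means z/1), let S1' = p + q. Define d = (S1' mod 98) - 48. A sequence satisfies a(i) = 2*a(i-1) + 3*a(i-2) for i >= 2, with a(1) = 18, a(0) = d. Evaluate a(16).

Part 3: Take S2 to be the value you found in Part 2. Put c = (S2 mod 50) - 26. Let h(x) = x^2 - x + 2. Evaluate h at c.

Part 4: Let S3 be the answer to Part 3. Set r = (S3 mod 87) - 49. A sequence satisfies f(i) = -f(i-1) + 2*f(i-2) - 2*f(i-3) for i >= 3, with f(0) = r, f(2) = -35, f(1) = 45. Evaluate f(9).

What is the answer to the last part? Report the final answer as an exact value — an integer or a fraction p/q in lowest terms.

Part 1: cross terms: (-40*-17 - 10*-9)=770, (10*-20 - 12*-17)=4, (12*-1 - 33*-20)=648, (33*20 - 20*-1)=680, (20*36 - -14*20)=1000, (-14*-9 - -40*36)=1566; twice the area = |4668| = 4668; area = 2334; answer 2334
Part 2: S1 = 2334; threaded value p + q = 2335; d = 33; a(2) = 2*(18) + 3*(33) = 135; iterating: a(2)=135, a(3)=324, a(4)=1053, a(5)=3078, a(6)=9315, a(7)=27864, a(8)=83673, a(9)=250938, a(10)=752895, a(11)=2258604, a(12)=6775893, a(13)=20327598, a(14)=60982875, a(15)=182948544, a(16)=548845713; answer 548845713
Part 3: S2 = 548845713; c = -13; 1*(-13)^2 - 1*(-13)^1 + 2 = (169) + (13) + (2) = 184; answer 184
Part 4: S3 = 184; r = -39; f(3) = -1*(-35) + 2*(45) - 2*(-39) = 203; iterating: f(3)=203, f(4)=-363, f(5)=839, f(6)=-1971, f(7)=4375, f(8)=-9995, f(9)=22687; answer 22687

22687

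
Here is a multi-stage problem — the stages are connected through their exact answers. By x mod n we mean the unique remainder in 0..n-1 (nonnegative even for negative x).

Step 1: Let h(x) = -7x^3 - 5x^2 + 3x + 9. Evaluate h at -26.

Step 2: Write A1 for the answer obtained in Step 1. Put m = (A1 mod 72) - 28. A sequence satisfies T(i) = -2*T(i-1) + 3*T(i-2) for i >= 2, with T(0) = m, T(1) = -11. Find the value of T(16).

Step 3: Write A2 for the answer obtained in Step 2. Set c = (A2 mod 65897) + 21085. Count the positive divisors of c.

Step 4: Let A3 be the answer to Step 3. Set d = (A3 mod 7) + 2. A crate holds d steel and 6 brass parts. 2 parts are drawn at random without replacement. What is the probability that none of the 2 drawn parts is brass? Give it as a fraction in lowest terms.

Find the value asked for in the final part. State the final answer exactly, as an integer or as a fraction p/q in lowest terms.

Step 1: -7*(-26)^3 - 5*(-26)^2 + 3*(-26)^1 + 9 = (123032) + (-3380) + (-78) + (9) = 119583; answer 119583
Step 2: A1 = 119583; m = 35; T(2) = -2*(-11) + 3*(35) = 127; iterating: T(2)=127, T(3)=-287, T(4)=955, T(5)=-2771, T(6)=8407, T(7)=-25127, T(8)=75475, T(9)=-226331, T(10)=679087, T(11)=-2037167, T(12)=6111595, T(13)=-18334691, T(14)=55004167, T(15)=-165012407, T(16)=495037315; answer 495037315
Step 3: A2 = 495037315; c = 40136; 40136 = 2^3 * 29 * 173; number of divisors = (3+1) * (1+1) * (1+1) = 16; answer 16
Step 4: A3 = 16; d = 4; total draws C(10,2) = 45; favorable C(4,2) = 6; P = 2/15; answer 2/15

2/15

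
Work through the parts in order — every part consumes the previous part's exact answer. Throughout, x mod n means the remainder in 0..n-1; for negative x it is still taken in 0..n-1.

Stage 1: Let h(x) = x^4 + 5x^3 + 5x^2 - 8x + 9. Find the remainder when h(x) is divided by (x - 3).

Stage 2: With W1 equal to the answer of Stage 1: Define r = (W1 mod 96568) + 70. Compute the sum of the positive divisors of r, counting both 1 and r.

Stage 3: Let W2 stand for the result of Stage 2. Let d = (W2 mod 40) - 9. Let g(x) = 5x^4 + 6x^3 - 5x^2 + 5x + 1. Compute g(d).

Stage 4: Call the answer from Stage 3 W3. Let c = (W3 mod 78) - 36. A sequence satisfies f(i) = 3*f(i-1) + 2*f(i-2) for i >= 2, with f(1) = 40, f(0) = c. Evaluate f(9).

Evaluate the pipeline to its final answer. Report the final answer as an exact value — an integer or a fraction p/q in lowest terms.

1170796

Stage 1: remainder = value at the root: 1*(3)^4 + 5*(3)^3 + 5*(3)^2 - 8*(3)^1 + 9 = (81) + (135) + (45) + (-24) + (9) = 246; answer 246
Stage 2: W1 = 246; r = 316; 316 = 2^2 * 79; sigma = (1 + 2 + 4) * (1 + 79) = 7 * 80 = 560; answer 560
Stage 3: W2 = 560; d = -9; 5*(-9)^4 + 6*(-9)^3 - 5*(-9)^2 + 5*(-9)^1 + 1 = (32805) + (-4374) + (-405) + (-45) + (1) = 27982; answer 27982
Stage 4: W3 = 27982; c = 22; f(2) = 3*(40) + 2*(22) = 164; iterating: f(2)=164, f(3)=572, f(4)=2044, f(5)=7276, f(6)=25916, f(7)=92300, f(8)=328732, f(9)=1170796; answer 1170796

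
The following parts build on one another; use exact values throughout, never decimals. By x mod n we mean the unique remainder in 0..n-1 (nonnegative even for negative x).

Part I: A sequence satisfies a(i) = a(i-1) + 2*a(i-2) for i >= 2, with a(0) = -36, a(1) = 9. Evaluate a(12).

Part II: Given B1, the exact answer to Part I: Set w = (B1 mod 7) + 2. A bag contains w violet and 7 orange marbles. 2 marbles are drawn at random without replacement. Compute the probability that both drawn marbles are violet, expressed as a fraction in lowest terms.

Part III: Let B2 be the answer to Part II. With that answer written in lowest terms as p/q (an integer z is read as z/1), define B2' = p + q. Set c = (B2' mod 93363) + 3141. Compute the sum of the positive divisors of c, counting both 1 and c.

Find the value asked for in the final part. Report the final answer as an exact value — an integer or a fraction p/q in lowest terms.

Part I: a(2) = 1*(9) + 2*(-36) = -63; iterating: a(2)=-63, a(3)=-45, a(4)=-171, a(5)=-261, a(6)=-603, a(7)=-1125, a(8)=-2331, a(9)=-4581, a(10)=-9243, a(11)=-18405, a(12)=-36891; answer -36891
Part II: B1 = -36891; w = 8; total draws C(15,2) = 105; favorable C(8,2) = 28; P = 4/15; answer 4/15
Part III: B2 = 4/15; threaded value p + q = 19; c = 3160; 3160 = 2^3 * 5 * 79; sigma = (1 + 2 + 4 + 8) * (1 + 5) * (1 + 79) = 15 * 6 * 80 = 7200; answer 7200

7200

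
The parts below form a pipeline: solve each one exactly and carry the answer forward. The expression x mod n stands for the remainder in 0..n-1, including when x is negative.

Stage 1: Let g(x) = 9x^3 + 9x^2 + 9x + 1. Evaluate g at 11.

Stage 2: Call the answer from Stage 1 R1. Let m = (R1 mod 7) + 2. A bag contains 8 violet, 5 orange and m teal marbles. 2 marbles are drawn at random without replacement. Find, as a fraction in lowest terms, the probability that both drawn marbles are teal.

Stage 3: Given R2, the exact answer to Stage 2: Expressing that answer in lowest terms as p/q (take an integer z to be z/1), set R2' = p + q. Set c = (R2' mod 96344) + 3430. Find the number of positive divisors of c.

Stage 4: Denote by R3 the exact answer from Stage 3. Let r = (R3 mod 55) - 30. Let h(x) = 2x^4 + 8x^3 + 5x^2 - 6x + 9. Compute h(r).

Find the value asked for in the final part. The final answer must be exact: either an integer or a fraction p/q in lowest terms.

Stage 1: 9*(11)^3 + 9*(11)^2 + 9*(11)^1 + 1 = (11979) + (1089) + (99) + (1) = 13168; answer 13168
Stage 2: R1 = 13168; m = 3; total draws C(16,2) = 120; favorable C(3,2) = 3; P = 1/40; answer 1/40
Stage 3: R2 = 1/40; threaded value p + q = 41; c = 3471; 3471 = 3 * 13 * 89; number of divisors = (1+1) * (1+1) * (1+1) = 8; answer 8
Stage 4: R3 = 8; r = -22; 2*(-22)^4 + 8*(-22)^3 + 5*(-22)^2 - 6*(-22)^1 + 9 = (468512) + (-85184) + (2420) + (132) + (9) = 385889; answer 385889

385889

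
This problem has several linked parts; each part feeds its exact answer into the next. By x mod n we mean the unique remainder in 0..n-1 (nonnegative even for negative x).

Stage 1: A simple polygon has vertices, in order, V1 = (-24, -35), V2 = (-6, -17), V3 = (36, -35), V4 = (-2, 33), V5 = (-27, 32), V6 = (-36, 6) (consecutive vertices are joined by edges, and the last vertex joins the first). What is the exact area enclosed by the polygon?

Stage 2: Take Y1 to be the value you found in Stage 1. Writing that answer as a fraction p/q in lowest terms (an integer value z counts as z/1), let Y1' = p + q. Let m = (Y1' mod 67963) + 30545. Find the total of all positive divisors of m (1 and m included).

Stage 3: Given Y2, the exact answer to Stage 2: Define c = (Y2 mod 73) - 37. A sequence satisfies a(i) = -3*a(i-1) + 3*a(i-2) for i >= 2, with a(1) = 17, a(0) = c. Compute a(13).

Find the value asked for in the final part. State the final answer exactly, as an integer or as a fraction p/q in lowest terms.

Stage 1: cross terms: (-24*-17 - -6*-35)=198, (-6*-35 - 36*-17)=822, (36*33 - -2*-35)=1118, (-2*32 - -27*33)=827, (-27*6 - -36*32)=990, (-36*-35 - -24*6)=1404; twice the area = |5359| = 5359; area = 5359/2; answer 5359/2
Stage 2: Y1 = 5359/2; threaded value p + q = 5361; m = 35906; 35906 = 2 * 13 * 1381; sigma = (1 + 2) * (1 + 13) * (1 + 1381) = 3 * 14 * 1382 = 58044; answer 58044
Stage 3: Y2 = 58044; c = -28; a(2) = -3*(17) + 3*(-28) = -135; iterating: a(2)=-135, a(3)=456, a(4)=-1773, a(5)=6687, a(6)=-25380, a(7)=96201, a(8)=-364743, a(9)=1382832, a(10)=-5242725, a(11)=19876671, a(12)=-75358188, a(13)=285704577; answer 285704577

285704577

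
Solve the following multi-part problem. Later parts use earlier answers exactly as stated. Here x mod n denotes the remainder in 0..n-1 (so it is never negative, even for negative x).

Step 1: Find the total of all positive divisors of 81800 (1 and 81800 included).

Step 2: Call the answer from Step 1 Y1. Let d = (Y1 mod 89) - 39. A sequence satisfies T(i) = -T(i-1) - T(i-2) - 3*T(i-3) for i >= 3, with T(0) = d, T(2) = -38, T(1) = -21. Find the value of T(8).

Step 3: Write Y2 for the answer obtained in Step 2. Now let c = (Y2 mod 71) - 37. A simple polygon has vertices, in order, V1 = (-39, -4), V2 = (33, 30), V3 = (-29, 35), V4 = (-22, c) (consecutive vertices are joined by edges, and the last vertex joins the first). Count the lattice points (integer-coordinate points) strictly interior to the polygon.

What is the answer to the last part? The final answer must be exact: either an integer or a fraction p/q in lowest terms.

1086

Step 1: 81800 = 2^3 * 5^2 * 409; sigma = (1 + 2 + 4 + 8) * (1 + 5 + 25) * (1 + 409) = 15 * 31 * 410 = 190650; answer 190650
Step 2: Y1 = 190650; d = -27; T(3) = -1*(-38) - 1*(-21) - 3*(-27) = 140; iterating: T(3)=140, T(4)=-39, T(5)=13, T(6)=-394, T(7)=498, T(8)=-143; answer -143
Step 3: Y2 = -143; c = 33; cross terms: (-39*30 - 33*-4)=-1038, (33*35 - -29*30)=2025, (-29*33 - -22*35)=-187, (-22*-4 - -39*33)=1375; twice the area = |2175| = 2175; area = 2175/2; boundary points = 2 + 1 + 1 + 1 = 5; strictly interior points = area - boundary/2 + 1 = 1086; answer 1086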